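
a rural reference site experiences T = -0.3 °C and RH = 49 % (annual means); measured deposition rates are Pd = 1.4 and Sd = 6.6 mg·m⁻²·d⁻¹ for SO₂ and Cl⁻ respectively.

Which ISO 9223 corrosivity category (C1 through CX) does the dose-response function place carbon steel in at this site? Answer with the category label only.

carbon steel: T≤10 °C ⇒ hinge +0.150·(-0.3−10) = -1.5450
  Pd branch = 1.77·Pd^0.52·e^(0.02·RH+f) = 1.198 μm/a
  Cl⁻ term: 0.102·6.6^0.62·exp(0.033·49+0.04·-0.3) = 1.636
  r_corr = 1.198 + 1.636 = 2.834 μm/a
2.83 μm/a falls in (1.3, 25] for carbon steel → category C2

C2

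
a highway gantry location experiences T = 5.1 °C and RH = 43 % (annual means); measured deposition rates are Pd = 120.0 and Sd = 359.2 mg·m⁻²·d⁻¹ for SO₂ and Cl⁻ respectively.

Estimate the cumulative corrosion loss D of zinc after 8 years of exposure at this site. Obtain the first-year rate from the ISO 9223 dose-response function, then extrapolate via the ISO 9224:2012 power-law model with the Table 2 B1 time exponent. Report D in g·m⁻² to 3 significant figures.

D(8) = 66.8 g·m⁻²

zinc: temperature factor f = +0.038·(-4.9) = -0.1862
  SO₂ term: 0.0129·120.0^0.44·exp(0.046·43-0.1862) = 0.6362
  Cl⁻ term: 0.0175·359.2^0.57·exp(0.008·43+0.085·5.1) = 1.09
  sum: 0.6362 + 1.09 → r_corr = 1.726 μm/a
Power-law: D(8) = r_corr · 8^0.813
  D(8) = 1.726 × 8^0.813 = 1.726 × 5.423 = 9.358 μm
  Mass loss = 9.358 μm × 7.14 g/cm³ = 66.82 g·m⁻²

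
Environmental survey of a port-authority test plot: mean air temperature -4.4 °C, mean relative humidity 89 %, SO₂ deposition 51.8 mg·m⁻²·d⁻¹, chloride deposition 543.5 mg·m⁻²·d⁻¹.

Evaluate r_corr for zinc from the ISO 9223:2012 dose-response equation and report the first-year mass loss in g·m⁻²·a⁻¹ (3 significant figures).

r_corr = 24.5 g·m⁻²·a⁻¹

zinc: f(T) = +0.038·(T−10) [T≤10 °C] = -0.5472
  SO₂ term: 0.0129·51.8^0.44·exp(0.046·89-0.5472) = 2.542
  Sd branch = 0.0175·Sd^0.57·e^(0.008·RH+0.085·T) = 0.889 μm/a
  sum: 2.542 + 0.889 → r_corr = 3.431 μm/a
Convert to mass loss: 3.431 μm/a × 7.14 g/cm³ = 24.5 g·m⁻²·a⁻¹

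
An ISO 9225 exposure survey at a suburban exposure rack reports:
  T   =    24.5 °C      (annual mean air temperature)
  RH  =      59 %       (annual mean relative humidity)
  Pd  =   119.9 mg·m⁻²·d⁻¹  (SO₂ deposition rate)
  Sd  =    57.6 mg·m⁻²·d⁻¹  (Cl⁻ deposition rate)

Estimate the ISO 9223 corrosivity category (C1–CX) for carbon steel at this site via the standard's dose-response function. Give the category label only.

carbon steel: T>10 °C ⇒ hinge -0.054·(24.5−10) = -0.7830
  Pd branch = 1.77·Pd^0.52·e^(0.02·RH+f) = 31.72 μm/a
  Sd branch = 0.102·Sd^0.62·e^(0.033·RH+0.04·T) = 23.51 μm/a
  sum: 31.72 + 23.51 → r_corr = 55.23 μm/a
55.2 μm/a falls in (50, 80] for carbon steel → category C4

C4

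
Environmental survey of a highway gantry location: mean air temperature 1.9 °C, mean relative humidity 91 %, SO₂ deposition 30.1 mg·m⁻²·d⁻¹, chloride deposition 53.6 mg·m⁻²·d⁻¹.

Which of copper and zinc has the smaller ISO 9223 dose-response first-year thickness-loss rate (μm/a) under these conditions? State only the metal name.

copper: f(T) = +0.126·(T−10) [T≤10 °C] = -1.0206
  SO₂ term: 0.0053·30.1^0.26·exp(0.059·91-1.0206) = 0.9935
  Cl⁻ term: 0.01025·53.6^0.27·exp(0.036·91+0.049·1.9) = 0.8725
  sum: 0.9935 + 0.8725 → r_corr = 1.866 μm/a
zinc: temperature factor f = +0.038·(-8.1) = -0.3078
  Pd branch = 0.0129·Pd^0.44·e^(0.046·RH+f) = 2.789 μm/a
  Sd branch = 0.0175·Sd^0.57·e^(0.008·RH+0.085·T) = 0.4121 μm/a
  r_corr = 2.789 + 0.4121 = 3.201 μm/a
Ordering by μm/a: zinc (3.2) > copper (1.87)

copper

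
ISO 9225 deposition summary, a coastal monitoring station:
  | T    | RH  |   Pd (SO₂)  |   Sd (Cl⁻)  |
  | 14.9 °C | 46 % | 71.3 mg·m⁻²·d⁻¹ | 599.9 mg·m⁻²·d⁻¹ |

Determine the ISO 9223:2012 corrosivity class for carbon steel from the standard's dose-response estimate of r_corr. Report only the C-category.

C4

carbon steel: T>10 °C ⇒ hinge -0.054·(14.9−10) = -0.2646
  Pd branch = 1.77·Pd^0.52·e^(0.02·RH+f) = 31.35 μm/a
  Sd branch = 0.102·Sd^0.62·e^(0.033·RH+0.04·T) = 44.58 μm/a
  r_corr = 31.35 + 44.58 = 75.93 μm/a
75.9 μm/a falls in (50, 80] for carbon steel → category C4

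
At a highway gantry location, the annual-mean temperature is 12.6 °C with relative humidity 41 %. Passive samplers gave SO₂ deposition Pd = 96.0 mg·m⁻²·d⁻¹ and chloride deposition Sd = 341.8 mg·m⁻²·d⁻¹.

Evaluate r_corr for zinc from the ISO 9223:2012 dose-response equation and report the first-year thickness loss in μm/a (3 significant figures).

zinc: f(T) = -0.071·(T−10) [T>10 °C] = -0.1846
  SO₂ term: 0.0129·96.0^0.44·exp(0.046·41-0.1846) = 0.5269
  Cl⁻ term: 0.0175·341.8^0.57·exp(0.008·41+0.085·12.6) = 1.972
  sum: 0.5269 + 1.972 → r_corr = 2.499 μm/a

r_corr = 2.50 μm/a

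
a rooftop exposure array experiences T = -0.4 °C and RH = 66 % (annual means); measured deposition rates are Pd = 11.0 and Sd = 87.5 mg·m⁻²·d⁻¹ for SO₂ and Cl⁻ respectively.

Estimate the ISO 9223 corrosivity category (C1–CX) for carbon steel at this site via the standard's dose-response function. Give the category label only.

carbon steel: temperature factor f = +0.150·(-10.4) = -1.5600
  Pd branch = 1.77·Pd^0.52·e^(0.02·RH+f) = 4.845 μm/a
  Cl⁻ term: 0.102·87.5^0.62·exp(0.033·66+0.04·-0.4) = 14.18
  sum: 4.845 + 14.18 → r_corr = 19.02 μm/a
Category bounds: 1.3…25 μm/a bracket r_corr ⇒ C2

C2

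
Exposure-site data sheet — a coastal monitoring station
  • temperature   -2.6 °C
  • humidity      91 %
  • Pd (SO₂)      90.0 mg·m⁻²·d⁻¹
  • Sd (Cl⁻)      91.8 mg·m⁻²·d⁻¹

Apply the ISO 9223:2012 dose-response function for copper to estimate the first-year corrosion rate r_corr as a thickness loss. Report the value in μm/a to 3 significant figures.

copper: temperature factor f = +0.126·(-12.6) = -1.5876
  Pd branch = 0.0053·Pd^0.26·e^(0.059·RH+f) = 0.7492 μm/a
  Cl⁻ term: 0.01025·91.8^0.27·exp(0.036·91+0.049·-2.6) = 0.8093
  sum: 0.7492 + 0.8093 → r_corr = 1.559 μm/a

r_corr = 1.56 μm/a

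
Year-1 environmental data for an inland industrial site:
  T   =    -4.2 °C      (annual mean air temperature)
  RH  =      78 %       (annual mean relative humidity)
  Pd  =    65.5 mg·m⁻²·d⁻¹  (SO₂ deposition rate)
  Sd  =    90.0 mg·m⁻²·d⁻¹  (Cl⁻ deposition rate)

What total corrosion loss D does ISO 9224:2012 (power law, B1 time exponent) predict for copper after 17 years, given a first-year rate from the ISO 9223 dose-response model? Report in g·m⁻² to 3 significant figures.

D(17) = 43.2 g·m⁻²

copper: f(T) = +0.126·(T−10) [T≤10 °C] = -1.7892
  SO₂ term: 0.0053·65.5^0.26·exp(0.059·78-1.7892) = 0.2619
  Cl⁻ term: 0.01025·90.0^0.27·exp(0.036·78+0.049·-4.2) = 0.4661
  r_corr = 0.2619 + 0.4661 = 0.728 μm/a
ISO 9224: D(t) = r_corr · t^b with b = 0.667 (copper, B1)
  D(17) = 0.728 × 17^0.667 = 0.728 × 6.618 = 4.818 μm
  Mass loss = 4.818 μm × 8.96 g/cm³ = 43.17 g·m⁻²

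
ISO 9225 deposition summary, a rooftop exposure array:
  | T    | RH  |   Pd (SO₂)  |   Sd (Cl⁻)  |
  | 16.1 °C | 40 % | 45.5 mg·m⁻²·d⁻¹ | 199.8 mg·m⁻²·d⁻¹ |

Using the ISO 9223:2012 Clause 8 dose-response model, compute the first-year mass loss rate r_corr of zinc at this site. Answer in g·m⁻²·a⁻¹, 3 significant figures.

r_corr = 15.9 g·m⁻²·a⁻¹

zinc: f(T) = -0.071·(T−10) [T>10 °C] = -0.4331
  sulphur-dioxide contribution → 0.2826 μm/a
  chloride contribution → 1.939 μm/a
  ⇒ r_corr(zinc) = 2.222 μm/a
Convert to mass loss: 2.222 μm/a × 7.14 g/cm³ = 15.87 g·m⁻²·a⁻¹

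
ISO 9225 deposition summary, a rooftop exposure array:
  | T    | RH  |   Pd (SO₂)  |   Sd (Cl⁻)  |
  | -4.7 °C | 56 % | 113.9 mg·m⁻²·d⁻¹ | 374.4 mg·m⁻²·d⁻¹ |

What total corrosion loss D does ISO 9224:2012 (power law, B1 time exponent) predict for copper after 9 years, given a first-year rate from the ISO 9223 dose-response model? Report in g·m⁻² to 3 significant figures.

copper: T≤10 °C ⇒ hinge +0.126·(-4.7−10) = -1.8522
  SO₂ term: 0.0053·113.9^0.26·exp(0.059·56-1.8522) = 0.07753
  Cl⁻ term: 0.01025·374.4^0.27·exp(0.036·56+0.049·-4.7) = 0.3027
  r_corr = 0.07753 + 0.3027 = 0.3803 μm/a
ISO 9224: D(t) = r_corr · t^b with b = 0.667 (copper, B1)
  D(9) = 0.3803 × 9^0.667 = 0.3803 × 4.33 = 1.646 μm
  Mass loss = 1.646 μm × 8.96 g/cm³ = 14.75 g·m⁻²

D(9) = 14.8 g·m⁻²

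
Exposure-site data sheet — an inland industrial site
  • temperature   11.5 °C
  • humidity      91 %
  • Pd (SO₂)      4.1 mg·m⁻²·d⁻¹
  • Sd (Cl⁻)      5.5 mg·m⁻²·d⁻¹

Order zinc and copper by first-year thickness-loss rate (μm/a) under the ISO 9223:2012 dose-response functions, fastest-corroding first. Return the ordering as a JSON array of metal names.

zinc: temperature factor f = -0.071·(1.5) = -0.1065
  sulphur-dioxide contribution → 1.419 μm/a
  chloride contribution → 0.2545 μm/a
  ⇒ r_corr(zinc) = 1.673 μm/a
copper: f(T) = -0.080·(T−10) [T>10 °C] = -0.1200
  sulphur-dioxide contribution → 1.456 μm/a
  chloride contribution → 0.7553 μm/a
  total first-year rate 2.211 μm/a
Ordering by μm/a: copper (2.21) > zinc (1.67)

["copper", "zinc"]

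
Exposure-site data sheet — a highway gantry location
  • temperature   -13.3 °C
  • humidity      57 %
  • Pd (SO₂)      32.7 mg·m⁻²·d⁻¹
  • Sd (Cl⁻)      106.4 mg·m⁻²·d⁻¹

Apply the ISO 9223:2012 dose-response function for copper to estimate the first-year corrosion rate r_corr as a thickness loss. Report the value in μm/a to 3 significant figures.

copper: T≤10 °C ⇒ hinge +0.126·(-13.3−10) = -2.9358
  sulphur-dioxide contribution → 0.02012 μm/a
  chloride contribution → 0.1466 μm/a
  total first-year rate 0.1667 μm/a

r_corr = 0.167 μm/a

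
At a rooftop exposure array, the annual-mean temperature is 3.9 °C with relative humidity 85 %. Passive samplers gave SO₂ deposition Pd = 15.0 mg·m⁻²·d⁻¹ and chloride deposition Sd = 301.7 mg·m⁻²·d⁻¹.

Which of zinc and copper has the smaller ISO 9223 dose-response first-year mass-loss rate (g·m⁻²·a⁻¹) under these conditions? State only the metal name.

copper

zinc: T≤10 °C ⇒ hinge +0.038·(3.9−10) = -0.2318
  sulphur-dioxide contribution → 1.681 μm/a
  chloride contribution → 1.246 μm/a
  ⇒ r_corr(zinc) = 2.927 μm/a
  mass loss = 2.927 μm/a × 7.14 g/cm³ = 20.9 g·m⁻²·a⁻¹
copper: T≤10 °C ⇒ hinge +0.126·(3.9−10) = -0.7686
  sulphur-dioxide contribution → 0.7486 μm/a
  chloride contribution → 1.236 μm/a
  ⇒ r_corr(copper) = 1.985 μm/a
  mass loss = 1.985 μm/a × 8.96 g/cm³ = 17.79 g·m⁻²·a⁻¹
Ordering by g·m⁻²·a⁻¹: zinc (20.9) > copper (17.8)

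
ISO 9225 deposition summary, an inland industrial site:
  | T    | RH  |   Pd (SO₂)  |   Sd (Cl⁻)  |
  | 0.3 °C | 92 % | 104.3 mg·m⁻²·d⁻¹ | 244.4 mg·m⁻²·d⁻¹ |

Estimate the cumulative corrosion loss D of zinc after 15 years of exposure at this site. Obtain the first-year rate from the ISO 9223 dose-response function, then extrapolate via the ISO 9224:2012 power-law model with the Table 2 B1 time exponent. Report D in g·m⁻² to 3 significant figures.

D(15) = 362 g·m⁻²

zinc: T≤10 °C ⇒ hinge +0.038·(0.3−10) = -0.3686
  SO₂ term: 0.0129·104.3^0.44·exp(0.046·92-0.3686) = 4.748
  Cl⁻ term: 0.0175·244.4^0.57·exp(0.008·92+0.085·0.3) = 0.8609
  sum: 4.748 + 0.8609 → r_corr = 5.609 μm/a
Power-law: D(15) = r_corr · 15^0.813
  D(15) = 5.609 × 15^0.813 = 5.609 × 9.04 = 50.7 μm
  Mass loss = 50.7 μm × 7.14 g/cm³ = 362 g·m⁻²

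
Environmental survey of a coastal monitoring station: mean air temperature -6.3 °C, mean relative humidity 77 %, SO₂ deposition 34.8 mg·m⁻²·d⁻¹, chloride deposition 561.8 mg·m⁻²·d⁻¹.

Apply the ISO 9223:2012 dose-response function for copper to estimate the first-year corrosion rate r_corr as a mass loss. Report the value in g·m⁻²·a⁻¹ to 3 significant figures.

copper: T≤10 °C ⇒ hinge +0.126·(-6.3−10) = -2.0538
  SO₂ term: 0.0053·34.8^0.26·exp(0.059·77-2.0538) = 0.1607
  Cl⁻ term: 0.01025·561.8^0.27·exp(0.036·77+0.049·-6.3) = 0.6651
  sum: 0.1607 + 0.6651 → r_corr = 0.8259 μm/a
Convert to mass loss: 0.8259 μm/a × 8.96 g/cm³ = 7.4 g·m⁻²·a⁻¹

r_corr = 7.40 g·m⁻²·a⁻¹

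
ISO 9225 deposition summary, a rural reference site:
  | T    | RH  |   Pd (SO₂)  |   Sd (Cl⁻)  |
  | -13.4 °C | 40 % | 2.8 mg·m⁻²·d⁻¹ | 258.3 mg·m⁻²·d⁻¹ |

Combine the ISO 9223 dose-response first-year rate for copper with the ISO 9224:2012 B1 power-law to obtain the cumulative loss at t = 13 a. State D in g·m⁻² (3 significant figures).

copper: temperature factor f = +0.126·(-23.4) = -2.9484
  SO₂ term: 0.0053·2.8^0.26·exp(0.059·40-2.9484) = 0.003846
  Cl⁻ term: 0.01025·258.3^0.27·exp(0.036·40+0.049·-13.4) = 0.1005
  r_corr = 0.003846 + 0.1005 = 0.1044 μm/a
Long-term exponent b (ISO 9224 Table 2, B1) = 0.667
  D(13) = 0.1044 × 13^0.667 = 0.1044 × 5.534 = 0.5775 μm
  Mass loss = 0.5775 μm × 8.96 g/cm³ = 5.174 g·m⁻²

D(13) = 5.17 g·m⁻²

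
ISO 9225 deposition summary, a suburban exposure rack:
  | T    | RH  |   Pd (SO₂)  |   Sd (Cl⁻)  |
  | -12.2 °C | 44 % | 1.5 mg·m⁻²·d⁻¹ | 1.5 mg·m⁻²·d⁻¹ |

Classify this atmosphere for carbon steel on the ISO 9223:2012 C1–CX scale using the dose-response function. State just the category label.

C1

carbon steel: f(T) = +0.150·(T−10) [T≤10 °C] = -3.3300
  SO₂ term: 1.77·1.5^0.52·exp(0.02·44-3.3300) = 0.1886
  Sd branch = 0.102·Sd^0.62·e^(0.033·RH+0.04·T) = 0.3439 μm/a
  sum: 0.1886 + 0.3439 → r_corr = 0.5325 μm/a
0.532 μm/a falls in (0, 1.3] for carbon steel → category C1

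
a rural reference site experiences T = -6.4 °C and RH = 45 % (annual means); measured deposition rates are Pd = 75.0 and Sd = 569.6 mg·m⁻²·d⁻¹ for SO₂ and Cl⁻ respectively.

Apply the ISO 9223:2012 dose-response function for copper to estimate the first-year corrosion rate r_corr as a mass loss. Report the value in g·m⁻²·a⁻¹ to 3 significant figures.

copper: f(T) = +0.126·(T−10) [T≤10 °C] = -2.0664
  Pd branch = 0.0053·Pd^0.26·e^(0.059·RH+f) = 0.02934 μm/a
  Sd branch = 0.01025·Sd^0.27·e^(0.036·RH+0.049·T) = 0.2099 μm/a
  sum: 0.02934 + 0.2099 → r_corr = 0.2393 μm/a
Convert to mass loss: 0.2393 μm/a × 8.96 g/cm³ = 2.144 g·m⁻²·a⁻¹

r_corr = 2.14 g·m⁻²·a⁻¹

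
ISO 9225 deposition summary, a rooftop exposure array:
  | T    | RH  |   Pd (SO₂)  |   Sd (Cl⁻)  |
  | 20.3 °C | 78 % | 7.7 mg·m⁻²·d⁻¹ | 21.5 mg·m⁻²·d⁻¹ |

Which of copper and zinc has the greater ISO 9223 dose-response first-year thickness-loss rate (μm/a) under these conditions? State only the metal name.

zinc

copper: f(T) = -0.080·(T−10) [T>10 °C] = -0.8240
  Pd branch = 0.0053·Pd^0.26·e^(0.059·RH+f) = 0.394 μm/a
  Cl⁻ term: 0.01025·21.5^0.27·exp(0.036·78+0.049·20.3) = 1.052
  sum: 0.394 + 1.052 → r_corr = 1.446 μm/a
zinc: temperature factor f = -0.071·(10.3) = -0.7313
  Pd branch = 0.0129·Pd^0.44·e^(0.046·RH+f) = 0.5512 μm/a
  Cl⁻ term: 0.0175·21.5^0.57·exp(0.008·78+0.085·20.3) = 1.054
  r_corr = 0.5512 + 1.054 = 1.605 μm/a
Ordering by μm/a: zinc (1.61) > copper (1.45)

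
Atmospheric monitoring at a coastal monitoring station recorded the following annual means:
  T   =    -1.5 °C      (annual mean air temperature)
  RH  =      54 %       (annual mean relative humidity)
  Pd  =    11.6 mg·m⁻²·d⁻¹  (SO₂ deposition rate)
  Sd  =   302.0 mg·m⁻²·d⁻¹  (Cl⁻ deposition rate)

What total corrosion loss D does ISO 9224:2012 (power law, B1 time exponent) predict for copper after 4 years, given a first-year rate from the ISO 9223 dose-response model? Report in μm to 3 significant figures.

copper: f(T) = +0.126·(T−10) [T≤10 °C] = -1.4490
  SO₂ term: 0.0053·11.6^0.26·exp(0.059·54-1.4490) = 0.05694
  Sd branch = 0.01025·Sd^0.27·e^(0.036·RH+0.049·T) = 0.3109 μm/a
  r_corr = 0.05694 + 0.3109 = 0.3679 μm/a
Power-law: D(4) = r_corr · 4^0.667
  D(4) = 0.3679 × 4^0.667 = 0.3679 × 2.521 = 0.9274 μm

D(4) = 0.927 μm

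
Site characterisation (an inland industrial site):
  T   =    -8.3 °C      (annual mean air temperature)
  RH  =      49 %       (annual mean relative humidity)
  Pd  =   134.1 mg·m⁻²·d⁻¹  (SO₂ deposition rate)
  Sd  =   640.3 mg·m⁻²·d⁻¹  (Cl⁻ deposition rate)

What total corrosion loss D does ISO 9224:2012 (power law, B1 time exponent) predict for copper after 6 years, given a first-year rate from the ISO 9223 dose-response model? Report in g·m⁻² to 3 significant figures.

D(6) = 7.76 g·m⁻²

copper: f(T) = +0.126·(T−10) [T≤10 °C] = -2.3058
  Pd branch = 0.0053·Pd^0.26·e^(0.059·RH+f) = 0.03401 μm/a
  Sd branch = 0.01025·Sd^0.27·e^(0.036·RH+0.049·T) = 0.228 μm/a
  r_corr = 0.03401 + 0.228 = 0.262 μm/a
Power-law: D(6) = r_corr · 6^0.667
  D(6) = 0.262 × 6^0.667 = 0.262 × 3.304 = 0.8656 μm
  Mass loss = 0.8656 μm × 8.96 g/cm³ = 7.756 g·m⁻²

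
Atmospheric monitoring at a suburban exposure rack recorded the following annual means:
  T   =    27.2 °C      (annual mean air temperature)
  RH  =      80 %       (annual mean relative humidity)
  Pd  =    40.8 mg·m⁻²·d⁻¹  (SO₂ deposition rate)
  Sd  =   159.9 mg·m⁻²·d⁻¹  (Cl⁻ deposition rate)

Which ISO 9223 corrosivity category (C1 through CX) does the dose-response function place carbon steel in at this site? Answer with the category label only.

carbon steel: f(T) = -0.054·(T−10) [T>10 °C] = -0.9288
  sulphur-dioxide contribution → 23.82 μm/a
  chloride contribution → 98.64 μm/a
  ⇒ r_corr(carbon steel) = 122.5 μm/a
122 μm/a falls in (80, 200] for carbon steel → category C5

C5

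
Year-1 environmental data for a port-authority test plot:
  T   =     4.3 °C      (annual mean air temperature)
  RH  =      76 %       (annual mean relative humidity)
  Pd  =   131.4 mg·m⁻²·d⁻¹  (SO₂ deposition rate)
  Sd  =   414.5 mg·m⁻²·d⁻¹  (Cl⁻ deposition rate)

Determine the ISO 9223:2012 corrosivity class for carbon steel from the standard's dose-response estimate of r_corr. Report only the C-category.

carbon steel: T≤10 °C ⇒ hinge +0.150·(4.3−10) = -0.8550
  Pd branch = 1.77·Pd^0.52·e^(0.02·RH+f) = 43.5 μm/a
  Cl⁻ term: 0.102·414.5^0.62·exp(0.033·76+0.04·4.3) = 62.43
  r_corr = 43.5 + 62.43 = 105.9 μm/a
ISO 9223 Table 2 (carbon steel): 80 < 106 ≤ 200 μm/a ⇒ C5

C5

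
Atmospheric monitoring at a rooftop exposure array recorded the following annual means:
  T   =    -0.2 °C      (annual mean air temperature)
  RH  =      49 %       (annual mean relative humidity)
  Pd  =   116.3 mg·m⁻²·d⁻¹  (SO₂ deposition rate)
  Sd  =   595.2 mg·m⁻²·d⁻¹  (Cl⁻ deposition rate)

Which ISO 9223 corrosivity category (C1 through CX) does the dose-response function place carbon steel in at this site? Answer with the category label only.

carbon steel: T≤10 °C ⇒ hinge +0.150·(-0.2−10) = -1.5300
  sulphur-dioxide contribution → 12.11 μm/a
  chloride contribution → 26.77 μm/a
  total first-year rate 38.88 μm/a
38.9 μm/a falls in (25, 50] for carbon steel → category C3

C3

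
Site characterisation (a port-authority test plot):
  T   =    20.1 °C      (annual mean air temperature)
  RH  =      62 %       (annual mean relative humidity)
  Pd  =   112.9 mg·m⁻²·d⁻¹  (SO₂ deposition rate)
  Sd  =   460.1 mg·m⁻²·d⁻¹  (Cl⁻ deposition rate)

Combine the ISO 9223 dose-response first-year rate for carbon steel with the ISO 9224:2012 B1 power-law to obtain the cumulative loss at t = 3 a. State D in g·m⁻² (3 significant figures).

carbon steel: T>10 °C ⇒ hinge -0.054·(20.1−10) = -0.5454
  Pd branch = 1.77·Pd^0.52·e^(0.02·RH+f) = 41.4 μm/a
  Cl⁻ term: 0.102·460.1^0.62·exp(0.033·62+0.04·20.1) = 78.94
  r_corr = 41.4 + 78.94 = 120.3 μm/a
ISO 9224: D(t) = r_corr · t^b with b = 0.523 (carbon steel, B1)
  D(3) = 120.3 × 3^0.523 = 120.3 × 1.776 = 213.8 μm
  Mass loss = 213.8 μm × 7.85 g/cm³ = 1678 g·m⁻²

D(3) = 1.68e+03 g·m⁻²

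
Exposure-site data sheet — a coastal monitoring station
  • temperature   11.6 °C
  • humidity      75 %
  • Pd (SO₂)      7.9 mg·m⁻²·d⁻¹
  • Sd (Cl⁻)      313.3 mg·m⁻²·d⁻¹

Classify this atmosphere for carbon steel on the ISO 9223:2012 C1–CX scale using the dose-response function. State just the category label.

C5

carbon steel: f(T) = -0.054·(T−10) [T>10 °C] = -0.0864
  SO₂ term: 1.77·7.9^0.52·exp(0.02·75-0.0864) = 21.31
  Cl⁻ term: 0.102·313.3^0.62·exp(0.033·75+0.04·11.6) = 68
  sum: 21.31 + 68 → r_corr = 89.31 μm/a
89.3 μm/a falls in (80, 200] for carbon steel → category C5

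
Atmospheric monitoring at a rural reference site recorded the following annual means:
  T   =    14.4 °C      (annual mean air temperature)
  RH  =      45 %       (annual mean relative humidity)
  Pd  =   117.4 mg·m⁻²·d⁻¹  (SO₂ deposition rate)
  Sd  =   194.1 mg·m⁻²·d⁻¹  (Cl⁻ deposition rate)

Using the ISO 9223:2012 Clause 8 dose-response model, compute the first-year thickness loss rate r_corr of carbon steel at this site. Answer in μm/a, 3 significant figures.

carbon steel: T>10 °C ⇒ hinge -0.054·(14.4−10) = -0.2376
  SO₂ term: 1.77·117.4^0.52·exp(0.02·45-0.2376) = 40.91
  Sd branch = 0.102·Sd^0.62·e^(0.033·RH+0.04·T) = 21 μm/a
  sum: 40.91 + 21 → r_corr = 61.92 μm/a

r_corr = 61.9 μm/a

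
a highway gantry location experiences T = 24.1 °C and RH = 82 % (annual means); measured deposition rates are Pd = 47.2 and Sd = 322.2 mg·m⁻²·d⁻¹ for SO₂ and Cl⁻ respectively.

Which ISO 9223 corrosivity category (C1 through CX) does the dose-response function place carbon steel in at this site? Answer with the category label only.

C5

carbon steel: temperature factor f = -0.054·(14.1) = -0.7614
  SO₂ term: 1.77·47.2^0.52·exp(0.02·82-0.7614) = 31.62
  Cl⁻ term: 0.102·322.2^0.62·exp(0.033·82+0.04·24.1) = 143.7
  r_corr = 31.62 + 143.7 = 175.3 μm/a
ISO 9223 Table 2 (carbon steel): 80 < 175 ≤ 200 μm/a ⇒ C5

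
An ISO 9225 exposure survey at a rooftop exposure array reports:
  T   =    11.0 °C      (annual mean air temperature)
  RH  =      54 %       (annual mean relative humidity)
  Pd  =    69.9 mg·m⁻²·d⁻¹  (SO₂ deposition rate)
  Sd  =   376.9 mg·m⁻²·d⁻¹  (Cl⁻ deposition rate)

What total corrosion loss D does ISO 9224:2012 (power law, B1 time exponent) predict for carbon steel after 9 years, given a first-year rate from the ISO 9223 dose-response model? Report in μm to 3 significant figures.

carbon steel: f(T) = -0.054·(T−10) [T>10 °C] = -0.0540
  sulphur-dioxide contribution → 44.95 μm/a
  chloride contribution → 37.23 μm/a
  total first-year rate 82.17 μm/a
Long-term exponent b (ISO 9224 Table 2, B1) = 0.523
  D(9) = 82.17 × 9^0.523 = 82.17 × 3.156 = 259.3 μm

D(9) = 259 μm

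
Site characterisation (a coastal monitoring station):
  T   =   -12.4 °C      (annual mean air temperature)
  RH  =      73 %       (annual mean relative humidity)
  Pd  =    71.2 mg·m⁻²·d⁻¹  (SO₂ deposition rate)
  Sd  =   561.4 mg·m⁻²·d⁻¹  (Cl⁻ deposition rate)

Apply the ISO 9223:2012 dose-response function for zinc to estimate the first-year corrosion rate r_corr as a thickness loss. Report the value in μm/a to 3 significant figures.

zinc: f(T) = +0.038·(T−10) [T≤10 °C] = -0.8512
  SO₂ term: 0.0129·71.2^0.44·exp(0.046·73-0.8512) = 1.034
  Sd branch = 0.0175·Sd^0.57·e^(0.008·RH+0.085·T) = 0.4036 μm/a
  r_corr = 1.034 + 0.4036 = 1.437 μm/a

r_corr = 1.44 μm/a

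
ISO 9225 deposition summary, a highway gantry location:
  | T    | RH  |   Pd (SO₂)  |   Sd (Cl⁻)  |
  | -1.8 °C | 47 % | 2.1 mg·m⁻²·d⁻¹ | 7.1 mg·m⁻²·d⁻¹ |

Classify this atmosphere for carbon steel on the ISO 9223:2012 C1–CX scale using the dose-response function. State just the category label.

C2

carbon steel: temperature factor f = +0.150·(-11.8) = -1.7700
  Pd branch = 1.77·Pd^0.52·e^(0.02·RH+f) = 1.135 μm/a
  Sd branch = 0.102·Sd^0.62·e^(0.033·RH+0.04·T) = 1.509 μm/a
  sum: 1.135 + 1.509 → r_corr = 2.644 μm/a
2.64 μm/a falls in (1.3, 25] for carbon steel → category C2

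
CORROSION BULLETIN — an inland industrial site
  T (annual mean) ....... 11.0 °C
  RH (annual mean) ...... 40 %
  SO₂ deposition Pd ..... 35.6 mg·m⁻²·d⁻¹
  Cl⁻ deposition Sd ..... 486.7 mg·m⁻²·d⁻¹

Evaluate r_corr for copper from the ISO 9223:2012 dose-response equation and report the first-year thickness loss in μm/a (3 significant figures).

r_corr = 0.525 μm/a

copper: T>10 °C ⇒ hinge -0.080·(11.0−10) = -0.0800
  SO₂ term: 0.0053·35.6^0.26·exp(0.059·40-0.0800) = 0.1312
  Cl⁻ term: 0.01025·486.7^0.27·exp(0.036·40+0.049·11.0) = 0.3942
  r_corr = 0.1312 + 0.3942 = 0.5254 μm/a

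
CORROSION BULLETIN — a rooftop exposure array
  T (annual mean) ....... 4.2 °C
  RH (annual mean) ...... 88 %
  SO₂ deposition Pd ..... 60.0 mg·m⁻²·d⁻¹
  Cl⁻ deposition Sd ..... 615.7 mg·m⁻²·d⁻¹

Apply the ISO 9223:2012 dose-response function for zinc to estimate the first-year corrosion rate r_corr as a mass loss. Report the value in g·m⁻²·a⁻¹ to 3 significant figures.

r_corr = 39.7 g·m⁻²·a⁻¹

zinc: T≤10 °C ⇒ hinge +0.038·(4.2−10) = -0.2204
  Pd branch = 0.0129·Pd^0.44·e^(0.046·RH+f) = 3.592 μm/a
  Sd branch = 0.0175·Sd^0.57·e^(0.008·RH+0.085·T) = 1.967 μm/a
  sum: 3.592 + 1.967 → r_corr = 5.558 μm/a
Convert to mass loss: 5.558 μm/a × 7.14 g/cm³ = 39.69 g·m⁻²·a⁻¹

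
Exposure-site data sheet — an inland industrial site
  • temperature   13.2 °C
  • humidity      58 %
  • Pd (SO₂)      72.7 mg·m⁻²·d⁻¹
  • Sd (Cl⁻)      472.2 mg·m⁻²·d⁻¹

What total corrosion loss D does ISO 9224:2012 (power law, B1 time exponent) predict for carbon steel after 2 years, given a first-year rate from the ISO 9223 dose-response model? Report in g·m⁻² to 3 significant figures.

carbon steel: f(T) = -0.054·(T−10) [T>10 °C] = -0.1728
  sulphur-dioxide contribution → 44.13 μm/a
  chloride contribution → 53.35 μm/a
  total first-year rate 97.47 μm/a
Long-term exponent b (ISO 9224 Table 2, B1) = 0.523
  D(2) = 97.47 × 2^0.523 = 97.47 × 1.437 = 140.1 μm
  Mass loss = 140.1 μm × 7.85 g/cm³ = 1100 g·m⁻²

D(2) = 1.10e+03 g·m⁻²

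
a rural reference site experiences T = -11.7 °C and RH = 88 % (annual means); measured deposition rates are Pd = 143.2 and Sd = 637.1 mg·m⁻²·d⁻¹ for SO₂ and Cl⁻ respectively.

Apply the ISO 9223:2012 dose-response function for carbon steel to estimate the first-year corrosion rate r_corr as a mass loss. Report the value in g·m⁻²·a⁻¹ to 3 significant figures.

r_corr = 542 g·m⁻²·a⁻¹

carbon steel: f(T) = +0.150·(T−10) [T≤10 °C] = -3.2550
  SO₂ term: 1.77·143.2^0.52·exp(0.02·88-3.2550) = 5.246
  Sd branch = 0.102·Sd^0.62·e^(0.033·RH+0.04·T) = 63.85 μm/a
  r_corr = 5.246 + 63.85 = 69.09 μm/a
Convert to mass loss: 69.09 μm/a × 7.85 g/cm³ = 542.4 g·m⁻²·a⁻¹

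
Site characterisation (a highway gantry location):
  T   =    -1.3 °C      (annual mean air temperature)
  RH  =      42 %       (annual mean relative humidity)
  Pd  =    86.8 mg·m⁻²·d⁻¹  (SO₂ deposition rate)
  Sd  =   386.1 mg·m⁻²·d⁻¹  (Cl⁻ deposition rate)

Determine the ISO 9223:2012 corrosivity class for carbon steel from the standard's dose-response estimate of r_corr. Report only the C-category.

C2

carbon steel: temperature factor f = +0.150·(-11.3) = -1.6950
  SO₂ term: 1.77·86.8^0.52·exp(0.02·42-1.6950) = 7.668
  Sd branch = 0.102·Sd^0.62·e^(0.033·RH+0.04·T) = 15.55 μm/a
  sum: 7.668 + 15.55 → r_corr = 23.22 μm/a
Category bounds: 1.3…25 μm/a bracket r_corr ⇒ C2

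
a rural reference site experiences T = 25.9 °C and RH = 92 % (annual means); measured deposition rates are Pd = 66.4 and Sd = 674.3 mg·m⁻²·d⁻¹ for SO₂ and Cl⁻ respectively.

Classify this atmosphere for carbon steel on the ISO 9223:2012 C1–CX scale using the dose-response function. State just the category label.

CX

carbon steel: temperature factor f = -0.054·(15.9) = -0.8586
  Pd branch = 1.77·Pd^0.52·e^(0.02·RH+f) = 41.85 μm/a
  Sd branch = 0.102·Sd^0.62·e^(0.033·RH+0.04·T) = 339.6 μm/a
  r_corr = 41.85 + 339.6 = 381.4 μm/a
Category bounds: 200…700 μm/a bracket r_corr ⇒ CX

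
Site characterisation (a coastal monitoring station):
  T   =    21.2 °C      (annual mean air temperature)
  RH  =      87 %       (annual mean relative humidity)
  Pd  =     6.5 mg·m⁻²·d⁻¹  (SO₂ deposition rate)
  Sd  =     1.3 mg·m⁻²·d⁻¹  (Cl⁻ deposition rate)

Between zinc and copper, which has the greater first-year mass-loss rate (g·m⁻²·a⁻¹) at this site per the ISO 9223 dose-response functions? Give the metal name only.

copper

zinc: temperature factor f = -0.071·(11.2) = -0.7952
  SO₂ term: 0.0129·6.5^0.44·exp(0.046·87-0.7952) = 0.7261
  Sd branch = 0.0175·Sd^0.57·e^(0.008·RH+0.085·T) = 0.2471 μm/a
  r_corr = 0.7261 + 0.2471 = 0.9731 μm/a
  mass loss = 0.9731 μm/a × 7.14 g/cm³ = 6.948 g·m⁻²·a⁻¹
copper: T>10 °C ⇒ hinge -0.080·(21.2−10) = -0.8960
  Pd branch = 0.0053·Pd^0.26·e^(0.059·RH+f) = 0.5967 μm/a
  Sd branch = 0.01025·Sd^0.27·e^(0.036·RH+0.049·T) = 0.7126 μm/a
  r_corr = 0.5967 + 0.7126 = 1.309 μm/a
  mass loss = 1.309 μm/a × 8.96 g/cm³ = 11.73 g·m⁻²·a⁻¹
Ordering by g·m⁻²·a⁻¹: copper (11.7) > zinc (6.95)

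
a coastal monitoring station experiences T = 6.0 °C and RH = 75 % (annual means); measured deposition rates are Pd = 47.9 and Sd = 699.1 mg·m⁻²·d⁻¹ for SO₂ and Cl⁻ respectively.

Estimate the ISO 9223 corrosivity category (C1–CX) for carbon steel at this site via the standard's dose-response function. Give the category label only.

C5

carbon steel: f(T) = +0.150·(T−10) [T≤10 °C] = -0.6000
  SO₂ term: 1.77·47.9^0.52·exp(0.02·75-0.6000) = 32.55
  Sd branch = 0.102·Sd^0.62·e^(0.033·RH+0.04·T) = 89.4 μm/a
  sum: 32.55 + 89.4 → r_corr = 122 μm/a
ISO 9223 Table 2 (carbon steel): 80 < 122 ≤ 200 μm/a ⇒ C5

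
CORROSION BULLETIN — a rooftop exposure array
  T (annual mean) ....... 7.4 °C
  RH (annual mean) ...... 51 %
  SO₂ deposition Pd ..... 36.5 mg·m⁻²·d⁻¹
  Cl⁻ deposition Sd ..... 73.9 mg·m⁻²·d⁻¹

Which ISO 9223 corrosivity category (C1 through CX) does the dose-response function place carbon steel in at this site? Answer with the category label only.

carbon steel: T≤10 °C ⇒ hinge +0.150·(7.4−10) = -0.3900
  SO₂ term: 1.77·36.5^0.52·exp(0.02·51-0.3900) = 21.58
  Cl⁻ term: 0.102·73.9^0.62·exp(0.033·51+0.04·7.4) = 10.63
  sum: 21.58 + 10.63 → r_corr = 32.21 μm/a
32.2 μm/a falls in (25, 50] for carbon steel → category C3

C3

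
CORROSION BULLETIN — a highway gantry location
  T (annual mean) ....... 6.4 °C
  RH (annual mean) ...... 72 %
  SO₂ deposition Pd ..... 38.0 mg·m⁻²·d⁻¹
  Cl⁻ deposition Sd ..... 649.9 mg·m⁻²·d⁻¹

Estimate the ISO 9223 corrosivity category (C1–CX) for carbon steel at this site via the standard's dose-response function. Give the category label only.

carbon steel: temperature factor f = +0.150·(-3.6) = -0.5400
  Pd branch = 1.77·Pd^0.52·e^(0.02·RH+f) = 28.86 μm/a
  Cl⁻ term: 0.102·649.9^0.62·exp(0.033·72+0.04·6.4) = 78.64
  sum: 28.86 + 78.64 → r_corr = 107.5 μm/a
ISO 9223 Table 2 (carbon steel): 80 < 107 ≤ 200 μm/a ⇒ C5

C5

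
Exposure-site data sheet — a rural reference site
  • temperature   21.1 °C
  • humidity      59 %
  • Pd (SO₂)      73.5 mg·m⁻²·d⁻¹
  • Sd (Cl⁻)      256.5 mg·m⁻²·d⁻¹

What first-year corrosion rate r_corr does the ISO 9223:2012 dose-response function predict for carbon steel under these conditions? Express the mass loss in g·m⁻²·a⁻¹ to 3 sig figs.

carbon steel: T>10 °C ⇒ hinge -0.054·(21.1−10) = -0.5994
  sulphur-dioxide contribution → 29.55 μm/a
  chloride contribution → 51.8 μm/a
  total first-year rate 81.35 μm/a
Convert to mass loss: 81.35 μm/a × 7.85 g/cm³ = 638.6 g·m⁻²·a⁻¹

r_corr = 639 g·m⁻²·a⁻¹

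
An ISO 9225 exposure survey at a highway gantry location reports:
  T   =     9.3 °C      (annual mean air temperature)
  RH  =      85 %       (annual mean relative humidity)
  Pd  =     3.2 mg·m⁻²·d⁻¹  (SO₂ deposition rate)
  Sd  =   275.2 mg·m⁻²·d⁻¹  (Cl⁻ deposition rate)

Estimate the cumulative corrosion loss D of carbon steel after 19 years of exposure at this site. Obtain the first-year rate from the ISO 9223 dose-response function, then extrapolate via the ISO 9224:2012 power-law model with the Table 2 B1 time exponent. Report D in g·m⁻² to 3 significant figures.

D(19) = 3.50e+03 g·m⁻²

carbon steel: f(T) = +0.150·(T−10) [T≤10 °C] = -0.1050
  sulphur-dioxide contribution → 15.97 μm/a
  chloride contribution → 79.6 μm/a
  ⇒ r_corr(carbon steel) = 95.58 μm/a
ISO 9224: D(t) = r_corr · t^b with b = 0.523 (carbon steel, B1)
  D(19) = 95.58 × 19^0.523 = 95.58 × 4.664 = 445.8 μm
  Mass loss = 445.8 μm × 7.85 g/cm³ = 3499 g·m⁻²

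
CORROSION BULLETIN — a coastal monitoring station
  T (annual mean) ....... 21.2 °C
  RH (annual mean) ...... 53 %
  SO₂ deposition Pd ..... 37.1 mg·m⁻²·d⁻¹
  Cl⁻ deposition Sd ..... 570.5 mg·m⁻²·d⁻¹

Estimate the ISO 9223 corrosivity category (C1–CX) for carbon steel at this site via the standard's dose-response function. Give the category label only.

carbon steel: f(T) = -0.054·(T−10) [T>10 °C] = -0.6048
  sulphur-dioxide contribution → 18.27 μm/a
  chloride contribution → 70.04 μm/a
  ⇒ r_corr(carbon steel) = 88.31 μm/a
88.3 μm/a falls in (80, 200] for carbon steel → category C5

C5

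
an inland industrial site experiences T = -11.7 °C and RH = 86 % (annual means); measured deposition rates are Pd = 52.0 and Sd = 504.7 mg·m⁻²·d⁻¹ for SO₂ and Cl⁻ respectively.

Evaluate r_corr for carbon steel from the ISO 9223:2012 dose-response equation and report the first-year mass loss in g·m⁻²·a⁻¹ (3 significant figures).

carbon steel: T≤10 °C ⇒ hinge +0.150·(-11.7−10) = -3.2550
  sulphur-dioxide contribution → 2.976 μm/a
  chloride contribution → 51.73 μm/a
  total first-year rate 54.71 μm/a
Convert to mass loss: 54.71 μm/a × 7.85 g/cm³ = 429.5 g·m⁻²·a⁻¹

r_corr = 429 g·m⁻²·a⁻¹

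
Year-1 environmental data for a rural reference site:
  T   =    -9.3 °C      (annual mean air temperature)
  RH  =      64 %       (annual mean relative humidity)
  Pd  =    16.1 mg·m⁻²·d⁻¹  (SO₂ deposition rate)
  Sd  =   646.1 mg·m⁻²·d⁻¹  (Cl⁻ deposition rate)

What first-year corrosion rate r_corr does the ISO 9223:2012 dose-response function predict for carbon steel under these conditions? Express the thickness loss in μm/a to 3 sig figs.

carbon steel: temperature factor f = +0.150·(-19.3) = -2.8950
  Pd branch = 1.77·Pd^0.52·e^(0.02·RH+f) = 1.493 μm/a
  Cl⁻ term: 0.102·646.1^0.62·exp(0.033·64+0.04·-9.3) = 32.11
  sum: 1.493 + 32.11 → r_corr = 33.6 μm/a

r_corr = 33.6 μm/a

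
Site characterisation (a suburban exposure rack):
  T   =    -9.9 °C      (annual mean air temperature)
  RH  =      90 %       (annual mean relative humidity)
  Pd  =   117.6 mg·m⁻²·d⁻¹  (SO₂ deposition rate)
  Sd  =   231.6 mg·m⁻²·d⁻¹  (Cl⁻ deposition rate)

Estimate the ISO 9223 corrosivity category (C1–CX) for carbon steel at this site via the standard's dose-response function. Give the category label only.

carbon steel: temperature factor f = +0.150·(-19.9) = -2.9850
  SO₂ term: 1.77·117.6^0.52·exp(0.02·90-2.9850) = 6.456
  Cl⁻ term: 0.102·231.6^0.62·exp(0.033·90+0.04·-9.9) = 39.14
  sum: 6.456 + 39.14 → r_corr = 45.59 μm/a
ISO 9223 Table 2 (carbon steel): 25 < 45.6 ≤ 50 μm/a ⇒ C3

C3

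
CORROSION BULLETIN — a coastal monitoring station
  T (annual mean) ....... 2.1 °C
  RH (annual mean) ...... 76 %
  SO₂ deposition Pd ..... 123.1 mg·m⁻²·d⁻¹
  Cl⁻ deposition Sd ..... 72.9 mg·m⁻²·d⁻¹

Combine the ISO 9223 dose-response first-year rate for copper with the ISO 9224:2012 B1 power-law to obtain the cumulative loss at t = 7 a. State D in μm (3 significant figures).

D(7) = 4.26 μm

copper: temperature factor f = +0.126·(-7.9) = -0.9954
  sulphur-dioxide contribution → 0.6065 μm/a
  chloride contribution → 0.5579 μm/a
  ⇒ r_corr(copper) = 1.164 μm/a
Power-law: D(7) = r_corr · 7^0.667
  D(7) = 1.164 × 7^0.667 = 1.164 × 3.662 = 4.264 μm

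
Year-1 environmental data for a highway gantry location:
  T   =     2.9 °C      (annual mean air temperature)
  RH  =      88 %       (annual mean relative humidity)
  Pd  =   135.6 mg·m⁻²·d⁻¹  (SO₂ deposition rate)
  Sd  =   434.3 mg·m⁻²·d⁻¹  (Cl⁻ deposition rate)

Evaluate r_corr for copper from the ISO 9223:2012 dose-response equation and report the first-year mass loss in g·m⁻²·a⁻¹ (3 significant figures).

copper: temperature factor f = +0.126·(-7.1) = -0.8946
  SO₂ term: 0.0053·135.6^0.26·exp(0.059·88-0.8946) = 1.396
  Cl⁻ term: 0.01025·434.3^0.27·exp(0.036·88+0.049·2.9) = 1.447
  r_corr = 1.396 + 1.447 = 2.843 μm/a
Convert to mass loss: 2.843 μm/a × 8.96 g/cm³ = 25.48 g·m⁻²·a⁻¹

r_corr = 25.5 g·m⁻²·a⁻¹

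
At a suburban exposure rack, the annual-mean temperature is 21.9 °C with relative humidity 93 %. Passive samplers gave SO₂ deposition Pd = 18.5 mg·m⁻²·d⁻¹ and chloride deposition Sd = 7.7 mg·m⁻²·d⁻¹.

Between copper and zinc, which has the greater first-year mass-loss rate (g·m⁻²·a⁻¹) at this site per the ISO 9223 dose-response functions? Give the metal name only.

copper

copper: f(T) = -0.080·(T−10) [T>10 °C] = -0.9520
  Pd branch = 0.0053·Pd^0.26·e^(0.059·RH+f) = 1.055 μm/a
  Cl⁻ term: 0.01025·7.7^0.27·exp(0.036·93+0.049·21.9) = 1.48
  sum: 1.055 + 1.48 → r_corr = 2.535 μm/a
  mass loss = 2.535 μm/a × 8.96 g/cm³ = 22.71 g·m⁻²·a⁻¹
zinc: temperature factor f = -0.071·(11.9) = -0.8449
  Pd branch = 0.0129·Pd^0.44·e^(0.046·RH+f) = 1.443 μm/a
  Cl⁻ term: 0.0175·7.7^0.57·exp(0.008·93+0.085·21.9) = 0.7584
  sum: 1.443 + 0.7584 → r_corr = 2.201 μm/a
  mass loss = 2.201 μm/a × 7.14 g/cm³ = 15.71 g·m⁻²·a⁻¹
Ordering by g·m⁻²·a⁻¹: copper (22.7) > zinc (15.7)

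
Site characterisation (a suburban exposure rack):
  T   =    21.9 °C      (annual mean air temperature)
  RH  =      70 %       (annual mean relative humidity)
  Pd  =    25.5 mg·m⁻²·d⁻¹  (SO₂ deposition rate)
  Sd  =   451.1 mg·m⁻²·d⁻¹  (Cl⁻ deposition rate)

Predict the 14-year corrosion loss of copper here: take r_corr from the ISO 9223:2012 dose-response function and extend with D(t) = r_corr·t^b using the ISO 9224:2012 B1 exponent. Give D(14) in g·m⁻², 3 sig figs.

D(14) = 116 g·m⁻²

copper: T>10 °C ⇒ hinge -0.080·(21.9−10) = -0.9520
  SO₂ term: 0.0053·25.5^0.26·exp(0.059·70-0.9520) = 0.2952
  Cl⁻ term: 0.01025·451.1^0.27·exp(0.036·70+0.049·21.9) = 1.94
  sum: 0.2952 + 1.94 → r_corr = 2.235 μm/a
ISO 9224: D(t) = r_corr · t^b with b = 0.667 (copper, B1)
  D(14) = 2.235 × 14^0.667 = 2.235 × 5.814 = 13 μm
  Mass loss = 13 μm × 8.96 g/cm³ = 116.4 g·m⁻²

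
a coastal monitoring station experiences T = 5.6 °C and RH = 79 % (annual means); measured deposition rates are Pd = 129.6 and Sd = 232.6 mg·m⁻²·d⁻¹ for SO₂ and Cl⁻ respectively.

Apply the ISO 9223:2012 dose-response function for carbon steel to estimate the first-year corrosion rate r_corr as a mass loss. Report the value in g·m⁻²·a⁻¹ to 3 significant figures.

carbon steel: T≤10 °C ⇒ hinge +0.150·(5.6−10) = -0.6600
  SO₂ term: 1.77·129.6^0.52·exp(0.02·79-0.6600) = 55.73
  Sd branch = 0.102·Sd^0.62·e^(0.033·RH+0.04·T) = 50.74 μm/a
  r_corr = 55.73 + 50.74 = 106.5 μm/a
Convert to mass loss: 106.5 μm/a × 7.85 g/cm³ = 835.8 g·m⁻²·a⁻¹

r_corr = 836 g·m⁻²·a⁻¹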